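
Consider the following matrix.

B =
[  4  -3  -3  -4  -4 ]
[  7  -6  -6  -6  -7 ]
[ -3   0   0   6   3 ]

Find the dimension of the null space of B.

3

Row reduce to echelon form.
R2 ← R2 − (7/4)·R1: [0, -3/4, -3/4, 1, 0]
R3 ← R3 + (3/4)·R1: [0, -9/4, -9/4, 3, 0]
R3 ← R3 − (3)·R2: [0, 0, 0, 0, 0]
2 nonzero rows, so rank(B) = 2.
B has 5 columns; by rank–nullity, nullity = 5 − 2 = 3.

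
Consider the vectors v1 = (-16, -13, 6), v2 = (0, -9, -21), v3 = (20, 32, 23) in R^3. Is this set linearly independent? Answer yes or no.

Form the matrix with these vectors as rows and row reduce.
R3 ← R3 + (5/4)·R1: [0, 63/4, 61/2]
R3 ← R3 + (7/4)·R2: [0, 0, -25/4]
3 nonzero rows, so the 3 vectors span a space of dimension 3.
Since 3 = 3, the vectors are linearly independent.

yes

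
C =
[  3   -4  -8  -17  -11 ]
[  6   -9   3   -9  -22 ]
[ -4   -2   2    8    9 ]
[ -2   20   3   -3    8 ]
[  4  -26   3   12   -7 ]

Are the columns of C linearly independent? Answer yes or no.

yes

Row reduce C to echelon form.
R2 ← R2 − (2)·R1: [0, -1, 19, 25, 0]
R3 ← R3 + (4/3)·R1: [0, -22/3, -26/3, -44/3, -17/3]
R4 ← R4 + (2/3)·R1: [0, 52/3, -7/3, -43/3, 2/3]
R5 ← R5 − (4/3)·R1: [0, -62/3, 41/3, 104/3, 23/3]
R3 ← R3 − (22/3)·R2: [0, 0, -148, -198, -17/3]
R4 ← R4 + (52/3)·R2: [0, 0, 327, 419, 2/3]
R5 ← R5 − (62/3)·R2: [0, 0, -379, -482, 23/3]
R4 ← R4 + (327/148)·R3: [0, 0, 0, -1367/74, -5263/444]
R5 ← R5 − (379/148)·R3: [0, 0, 0, 1853/74, 9847/444]
R5 ← R5 + (1853/1367)·R4: [0, 0, 0, 0, 16705/2734]
5 pivots among 5 columns.
Every column is a pivot column, so the columns are linearly independent.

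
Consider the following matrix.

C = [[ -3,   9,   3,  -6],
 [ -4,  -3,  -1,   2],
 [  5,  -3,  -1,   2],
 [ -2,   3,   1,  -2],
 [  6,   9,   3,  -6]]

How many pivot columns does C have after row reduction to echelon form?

2

Row reduce to echelon form.
R2 ← R2 − (4/3)·R1: [0, -15, -5, 10]
R3 ← R3 + (5/3)·R1: [0, 12, 4, -8]
R4 ← R4 − (2/3)·R1: [0, -3, -1, 2]
R5 ← R5 + (2)·R1: [0, 27, 9, -18]
R3 ← R3 + (4/5)·R2: [0, 0, 0, 0]
R4 ← R4 − (1/5)·R2: [0, 0, 0, 0]
R5 ← R5 + (9/5)·R2: [0, 0, 0, 0]
Echelon form has 2 nonzero rows, so rank(C) = 2.
Each nonzero row contributes one pivot column: 2 pivot columns.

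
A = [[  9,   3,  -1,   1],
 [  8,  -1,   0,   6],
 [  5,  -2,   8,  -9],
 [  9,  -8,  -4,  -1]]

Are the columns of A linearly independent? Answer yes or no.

Row reduce A to echelon form.
R2 ← R2 − (8/9)·R1: [0, -11/3, 8/9, 46/9]
R3 ← R3 − (5/9)·R1: [0, -11/3, 77/9, -86/9]
R4 ← R4 − R1: [0, -11, -3, -2]
R3 ← R3 − R2: [0, 0, 23/3, -44/3]
R4 ← R4 − (3)·R2: [0, 0, -17/3, -52/3]
R4 ← R4 + (17/23)·R3: [0, 0, 0, -648/23]
4 pivots among 4 columns.
Every column is a pivot column, so the columns are linearly independent.

yes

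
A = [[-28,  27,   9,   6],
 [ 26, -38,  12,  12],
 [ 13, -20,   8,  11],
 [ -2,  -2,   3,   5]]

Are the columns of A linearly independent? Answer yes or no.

Row reduce A to echelon form.
R2 ← R2 + (13/14)·R1: [0, -181/14, 285/14, 123/7]
R3 ← R3 + (13/28)·R1: [0, -209/28, 341/28, 193/14]
R4 ← R4 − (1/14)·R1: [0, -55/14, 33/14, 32/7]
R3 ← R3 − (209/362)·R2: [0, 0, 77/181, 659/181]
R4 ← R4 − (55/181)·R2: [0, 0, -693/181, -139/181]
R4 ← R4 + (9)·R3: [0, 0, 0, 32]
4 pivots among 4 columns.
Every column is a pivot column, so the columns are linearly independent.

yes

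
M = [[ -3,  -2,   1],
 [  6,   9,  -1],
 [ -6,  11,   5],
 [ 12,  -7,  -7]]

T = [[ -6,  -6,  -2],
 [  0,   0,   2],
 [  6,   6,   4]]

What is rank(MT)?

First compute MT:
[[ 24,  24,   6],
 [-42, -42,   2],
 [ 66,  66,  54],
 [-114, -114, -66]]
Now row reduce the product.
R2 ← R2 + (7/4)·R1: [0, 0, 25/2]
R3 ← R3 − (11/4)·R1: [0, 0, 75/2]
R4 ← R4 + (19/4)·R1: [0, 0, -75/2]
R3 ← R3 − (3)·R2: [0, 0, 0]
R4 ← R4 + (3)·R2: [0, 0, 0]
2 nonzero rows, so rank(MT) = 2.

2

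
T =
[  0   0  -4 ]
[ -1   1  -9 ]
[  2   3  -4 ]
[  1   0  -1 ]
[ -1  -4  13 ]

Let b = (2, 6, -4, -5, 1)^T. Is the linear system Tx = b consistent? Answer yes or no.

no

Row reduce the augmented matrix [T | b].
Swap R1 ↔ R2
R3 ← R3 + (2)·R1: [0, 5, -22, 8]
R4 ← R4 + R1: [0, 1, -10, 1]
R5 ← R5 − R1: [0, -5, 22, -5]
Swap R2 ↔ R3
R4 ← R4 − (1/5)·R2: [0, 0, -28/5, -3/5]
R5 ← R5 + R2: [0, 0, 0, 3]
R4 ← R4 − (7/5)·R3: [0, 0, 0, -17/5]
R5 ← R5 + (15/17)·R4: [0, 0, 0, 0]
The echelon form has 4 nonzero rows; the last pivot sits in the augmented column, so rank(T) = 3 but rank([T|b]) = 4.
Since the ranks differ, the system is inconsistent.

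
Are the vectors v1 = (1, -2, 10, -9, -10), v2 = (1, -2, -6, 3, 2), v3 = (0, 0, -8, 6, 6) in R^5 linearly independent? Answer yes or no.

no

Form the matrix with these vectors as rows and row reduce.
R2 ← R2 − R1: [0, 0, -16, 12, 12]
R3 ← R3 − (1/2)·R2: [0, 0, 0, 0, 0]
2 nonzero rows, so the 3 vectors span a space of dimension 2.
Since 2 < 3, the vectors are linearly dependent.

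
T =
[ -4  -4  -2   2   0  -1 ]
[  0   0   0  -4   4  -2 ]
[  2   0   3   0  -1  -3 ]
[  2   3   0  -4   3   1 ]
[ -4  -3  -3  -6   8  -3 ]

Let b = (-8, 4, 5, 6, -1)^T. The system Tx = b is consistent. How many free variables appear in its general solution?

3

Row reduce the augmented matrix [T | b].
R3 ← R3 + (1/2)·R1: [0, -2, 2, 1, -1, -7/2, 1]
R4 ← R4 + (1/2)·R1: [0, 1, -1, -3, 3, 1/2, 2]
R5 ← R5 − R1: [0, 1, -1, -8, 8, -2, 7]
Swap R2 ↔ R3
R4 ← R4 + (1/2)·R2: [0, 0, 0, -5/2, 5/2, -5/4, 5/2]
R5 ← R5 + (1/2)·R2: [0, 0, 0, -15/2, 15/2, -15/4, 15/2]
R4 ← R4 − (5/8)·R3: [0, 0, 0, 0, 0, 0, 0]
R5 ← R5 − (15/8)·R3: [0, 0, 0, 0, 0, 0, 0]
The echelon form has 3 nonzero rows, and every pivot lies in the first 6 columns, so rank(T) = rank([T|b]) = 3.
The system is consistent.
Free variables = (unknowns) − (rank) = 6 − 3 = 3.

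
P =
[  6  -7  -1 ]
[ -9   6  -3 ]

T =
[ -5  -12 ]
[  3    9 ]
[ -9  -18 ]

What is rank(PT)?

First compute PT:
[[-42, -117],
 [ 90, 216]]
Now row reduce the product.
R2 ← R2 + (15/7)·R1: [0, -243/7]
2 nonzero rows, so rank(PT) = 2.

2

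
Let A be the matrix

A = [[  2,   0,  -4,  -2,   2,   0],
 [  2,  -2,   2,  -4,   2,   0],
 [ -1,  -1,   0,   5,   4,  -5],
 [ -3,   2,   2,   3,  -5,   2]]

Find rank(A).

Row reduce to echelon form.
R2 ← R2 − R1: [0, -2, 6, -2, 0, 0]
R3 ← R3 + (1/2)·R1: [0, -1, -2, 4, 5, -5]
R4 ← R4 + (3/2)·R1: [0, 2, -4, 0, -2, 2]
R3 ← R3 − (1/2)·R2: [0, 0, -5, 5, 5, -5]
R4 ← R4 + R2: [0, 0, 2, -2, -2, 2]
R4 ← R4 + (2/5)·R3: [0, 0, 0, 0, 0, 0]
Echelon form has 3 nonzero rows, so rank(A) = 3.

3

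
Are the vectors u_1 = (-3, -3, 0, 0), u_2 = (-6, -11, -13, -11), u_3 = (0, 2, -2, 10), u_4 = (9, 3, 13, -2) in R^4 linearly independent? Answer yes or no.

Form the matrix with these vectors as rows and row reduce.
R2 ← R2 − (2)·R1: [0, -5, -13, -11]
R4 ← R4 + (3)·R1: [0, -6, 13, -2]
R3 ← R3 + (2/5)·R2: [0, 0, -36/5, 28/5]
R4 ← R4 − (6/5)·R2: [0, 0, 143/5, 56/5]
R4 ← R4 + (143/36)·R3: [0, 0, 0, 301/9]
4 nonzero rows, so the 4 vectors span a space of dimension 4.
Since 4 = 4, the vectors are linearly independent.

yes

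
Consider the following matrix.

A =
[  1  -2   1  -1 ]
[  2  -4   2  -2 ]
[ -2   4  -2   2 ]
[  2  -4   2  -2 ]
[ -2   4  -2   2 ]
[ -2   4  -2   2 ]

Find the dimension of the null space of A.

Row reduce to echelon form.
R2 ← R2 − (2)·R1: [0, 0, 0, 0]
R3 ← R3 + (2)·R1: [0, 0, 0, 0]
R4 ← R4 − (2)·R1: [0, 0, 0, 0]
R5 ← R5 + (2)·R1: [0, 0, 0, 0]
R6 ← R6 + (2)·R1: [0, 0, 0, 0]
1 nonzero row, so rank(A) = 1.
A has 4 columns; by rank–nullity, nullity = 4 − 1 = 3.

3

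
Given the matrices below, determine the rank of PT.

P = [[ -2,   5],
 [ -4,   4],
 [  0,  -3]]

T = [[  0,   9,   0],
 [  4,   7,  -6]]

2

First compute PT:
[[ 20,  17, -30],
 [ 16,  -8, -24],
 [-12, -21,  18]]
Now row reduce the product.
R2 ← R2 − (4/5)·R1: [0, -108/5, 0]
R3 ← R3 + (3/5)·R1: [0, -54/5, 0]
R3 ← R3 − (1/2)·R2: [0, 0, 0]
2 nonzero rows, so rank(PT) = 2.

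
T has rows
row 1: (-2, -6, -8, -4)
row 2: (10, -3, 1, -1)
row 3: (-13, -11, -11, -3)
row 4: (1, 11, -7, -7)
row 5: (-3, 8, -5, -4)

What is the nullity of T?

0

Row reduce to echelon form.
R2 ← R2 + (5)·R1: [0, -33, -39, -21]
R3 ← R3 − (13/2)·R1: [0, 28, 41, 23]
R4 ← R4 + (1/2)·R1: [0, 8, -11, -9]
R5 ← R5 − (3/2)·R1: [0, 17, 7, 2]
R3 ← R3 + (28/33)·R2: [0, 0, 87/11, 57/11]
R4 ← R4 + (8/33)·R2: [0, 0, -225/11, -155/11]
R5 ← R5 + (17/33)·R2: [0, 0, -144/11, -97/11]
R4 ← R4 + (75/29)·R3: [0, 0, 0, -20/29]
R5 ← R5 + (48/29)·R3: [0, 0, 0, -7/29]
R5 ← R5 − (7/20)·R4: [0, 0, 0, 0]
4 nonzero rows, so rank(T) = 4.
T has 4 columns; by rank–nullity, nullity = 4 − 4 = 0.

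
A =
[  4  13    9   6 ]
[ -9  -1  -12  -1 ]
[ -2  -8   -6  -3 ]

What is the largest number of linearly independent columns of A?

Row reduce to echelon form.
R2 ← R2 + (9/4)·R1: [0, 113/4, 33/4, 25/2]
R3 ← R3 + (1/2)·R1: [0, -3/2, -3/2, 0]
R3 ← R3 + (6/113)·R2: [0, 0, -120/113, 75/113]
Echelon form has 3 nonzero rows, so rank(A) = 3.
The rank gives the maximum number of linearly independent columns: 3.

3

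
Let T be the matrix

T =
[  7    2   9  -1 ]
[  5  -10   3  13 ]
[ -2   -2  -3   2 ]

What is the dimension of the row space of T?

2

Row reduce to echelon form.
R2 ← R2 − (5/7)·R1: [0, -80/7, -24/7, 96/7]
R3 ← R3 + (2/7)·R1: [0, -10/7, -3/7, 12/7]
R3 ← R3 − (1/8)·R2: [0, 0, 0, 0]
Echelon form has 2 nonzero rows, so rank(T) = 2.
The row space has dimension equal to the rank: 2.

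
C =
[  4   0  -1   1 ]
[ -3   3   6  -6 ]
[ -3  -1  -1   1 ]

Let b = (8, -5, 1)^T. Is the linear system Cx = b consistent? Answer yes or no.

no

Row reduce the augmented matrix [C | b].
R2 ← R2 + (3/4)·R1: [0, 3, 21/4, -21/4, 1]
R3 ← R3 + (3/4)·R1: [0, -1, -7/4, 7/4, 7]
R3 ← R3 + (1/3)·R2: [0, 0, 0, 0, 22/3]
The echelon form has 3 nonzero rows; the last pivot sits in the augmented column, so rank(C) = 2 but rank([C|b]) = 3.
Since the ranks differ, the system is inconsistent.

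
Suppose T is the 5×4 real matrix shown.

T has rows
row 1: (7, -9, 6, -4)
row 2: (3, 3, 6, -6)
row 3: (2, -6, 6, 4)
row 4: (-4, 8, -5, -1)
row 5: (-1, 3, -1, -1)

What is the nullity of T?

1

Row reduce to echelon form.
R2 ← R2 − (3/7)·R1: [0, 48/7, 24/7, -30/7]
R3 ← R3 − (2/7)·R1: [0, -24/7, 30/7, 36/7]
R4 ← R4 + (4/7)·R1: [0, 20/7, -11/7, -23/7]
R5 ← R5 + (1/7)·R1: [0, 12/7, -1/7, -11/7]
R3 ← R3 + (1/2)·R2: [0, 0, 6, 3]
R4 ← R4 − (5/12)·R2: [0, 0, -3, -3/2]
R5 ← R5 − (1/4)·R2: [0, 0, -1, -1/2]
R4 ← R4 + (1/2)·R3: [0, 0, 0, 0]
R5 ← R5 + (1/6)·R3: [0, 0, 0, 0]
3 nonzero rows, so rank(T) = 3.
T has 4 columns; by rank–nullity, nullity = 4 − 3 = 1.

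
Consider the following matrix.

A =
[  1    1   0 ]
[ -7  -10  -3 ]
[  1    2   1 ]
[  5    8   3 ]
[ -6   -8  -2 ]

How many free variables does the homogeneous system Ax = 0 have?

1

Row reduce to echelon form.
R2 ← R2 + (7)·R1: [0, -3, -3]
R3 ← R3 − R1: [0, 1, 1]
R4 ← R4 − (5)·R1: [0, 3, 3]
R5 ← R5 + (6)·R1: [0, -2, -2]
R3 ← R3 + (1/3)·R2: [0, 0, 0]
R4 ← R4 + R2: [0, 0, 0]
R5 ← R5 − (2/3)·R2: [0, 0, 0]
2 nonzero rows, so rank(A) = 2.
A has 3 columns; by rank–nullity, nullity = 3 − 2 = 1.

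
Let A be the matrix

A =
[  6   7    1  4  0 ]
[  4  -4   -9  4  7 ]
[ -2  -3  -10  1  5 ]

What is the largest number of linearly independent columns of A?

Row reduce to echelon form.
R2 ← R2 − (2/3)·R1: [0, -26/3, -29/3, 4/3, 7]
R3 ← R3 + (1/3)·R1: [0, -2/3, -29/3, 7/3, 5]
R3 ← R3 − (1/13)·R2: [0, 0, -116/13, 29/13, 58/13]
Echelon form has 3 nonzero rows, so rank(A) = 3.
The rank gives the maximum number of linearly independent columns: 3.

3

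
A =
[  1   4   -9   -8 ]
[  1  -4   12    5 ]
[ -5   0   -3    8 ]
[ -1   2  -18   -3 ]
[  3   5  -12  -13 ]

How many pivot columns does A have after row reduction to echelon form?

Row reduce to echelon form.
R2 ← R2 − R1: [0, -8, 21, 13]
R3 ← R3 + (5)·R1: [0, 20, -48, -32]
R4 ← R4 + R1: [0, 6, -27, -11]
R5 ← R5 − (3)·R1: [0, -7, 15, 11]
R3 ← R3 + (5/2)·R2: [0, 0, 9/2, 1/2]
R4 ← R4 + (3/4)·R2: [0, 0, -45/4, -5/4]
R5 ← R5 − (7/8)·R2: [0, 0, -27/8, -3/8]
R4 ← R4 + (5/2)·R3: [0, 0, 0, 0]
R5 ← R5 + (3/4)·R3: [0, 0, 0, 0]
Echelon form has 3 nonzero rows, so rank(A) = 3.
Each nonzero row contributes one pivot column: 3 pivot columns.

3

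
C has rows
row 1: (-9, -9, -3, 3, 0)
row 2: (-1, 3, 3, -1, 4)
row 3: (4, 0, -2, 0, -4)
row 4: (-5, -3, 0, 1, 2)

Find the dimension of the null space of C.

Row reduce to echelon form.
R2 ← R2 − (1/9)·R1: [0, 4, 10/3, -4/3, 4]
R3 ← R3 + (4/9)·R1: [0, -4, -10/3, 4/3, -4]
R4 ← R4 − (5/9)·R1: [0, 2, 5/3, -2/3, 2]
R3 ← R3 + R2: [0, 0, 0, 0, 0]
R4 ← R4 − (1/2)·R2: [0, 0, 0, 0, 0]
2 nonzero rows, so rank(C) = 2.
C has 5 columns; by rank–nullity, nullity = 5 − 2 = 3.

3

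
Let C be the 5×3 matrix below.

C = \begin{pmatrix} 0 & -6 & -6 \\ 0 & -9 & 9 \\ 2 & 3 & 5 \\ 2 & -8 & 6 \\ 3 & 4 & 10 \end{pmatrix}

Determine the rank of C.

Row reduce to echelon form.
Swap R1 ↔ R3
R4 ← R4 − R1: [0, -11, 1]
R5 ← R5 − (3/2)·R1: [0, -1/2, 5/2]
R3 ← R3 − (2/3)·R2: [0, 0, -12]
R4 ← R4 − (11/9)·R2: [0, 0, -10]
R5 ← R5 − (1/18)·R2: [0, 0, 2]
R4 ← R4 − (5/6)·R3: [0, 0, 0]
R5 ← R5 + (1/6)·R3: [0, 0, 0]
Echelon form has 3 nonzero rows, so rank(C) = 3.

3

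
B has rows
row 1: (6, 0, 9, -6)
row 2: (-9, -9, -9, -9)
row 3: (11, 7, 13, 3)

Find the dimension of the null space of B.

Row reduce to echelon form.
R2 ← R2 + (3/2)·R1: [0, -9, 9/2, -18]
R3 ← R3 − (11/6)·R1: [0, 7, -7/2, 14]
R3 ← R3 + (7/9)·R2: [0, 0, 0, 0]
2 nonzero rows, so rank(B) = 2.
B has 4 columns; by rank–nullity, nullity = 4 − 2 = 2.

2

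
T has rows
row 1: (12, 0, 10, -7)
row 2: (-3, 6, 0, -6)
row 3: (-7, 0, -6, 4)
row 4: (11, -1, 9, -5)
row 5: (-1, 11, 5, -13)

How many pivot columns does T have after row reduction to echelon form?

3

Row reduce to echelon form.
R2 ← R2 + (1/4)·R1: [0, 6, 5/2, -31/4]
R3 ← R3 + (7/12)·R1: [0, 0, -1/6, -1/12]
R4 ← R4 − (11/12)·R1: [0, -1, -1/6, 17/12]
R5 ← R5 + (1/12)·R1: [0, 11, 35/6, -163/12]
R4 ← R4 + (1/6)·R2: [0, 0, 1/4, 1/8]
R5 ← R5 − (11/6)·R2: [0, 0, 5/4, 5/8]
R4 ← R4 + (3/2)·R3: [0, 0, 0, 0]
R5 ← R5 + (15/2)·R3: [0, 0, 0, 0]
Echelon form has 3 nonzero rows, so rank(T) = 3.
Each nonzero row contributes one pivot column: 3 pivot columns.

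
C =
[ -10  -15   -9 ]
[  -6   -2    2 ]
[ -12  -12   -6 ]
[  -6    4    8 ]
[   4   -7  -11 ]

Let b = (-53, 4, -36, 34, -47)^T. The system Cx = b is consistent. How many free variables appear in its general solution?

0

Row reduce the augmented matrix [C | b].
R2 ← R2 − (3/5)·R1: [0, 7, 37/5, 179/5]
R3 ← R3 − (6/5)·R1: [0, 6, 24/5, 138/5]
R4 ← R4 − (3/5)·R1: [0, 13, 67/5, 329/5]
R5 ← R5 + (2/5)·R1: [0, -13, -73/5, -341/5]
R3 ← R3 − (6/7)·R2: [0, 0, -54/35, -108/35]
R4 ← R4 − (13/7)·R2: [0, 0, -12/35, -24/35]
R5 ← R5 + (13/7)·R2: [0, 0, -6/7, -12/7]
R4 ← R4 − (2/9)·R3: [0, 0, 0, 0]
R5 ← R5 − (5/9)·R3: [0, 0, 0, 0]
The echelon form has 3 nonzero rows, and every pivot lies in the first 3 columns, so rank(C) = rank([C|b]) = 3.
The system is consistent.
Free variables = (unknowns) − (rank) = 3 − 3 = 0.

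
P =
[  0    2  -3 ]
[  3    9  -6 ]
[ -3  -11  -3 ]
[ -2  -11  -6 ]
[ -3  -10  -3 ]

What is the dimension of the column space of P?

3

Row reduce to echelon form.
Swap R1 ↔ R2
R3 ← R3 + R1: [0, -2, -9]
R4 ← R4 + (2/3)·R1: [0, -5, -10]
R5 ← R5 + R1: [0, -1, -9]
R3 ← R3 + R2: [0, 0, -12]
R4 ← R4 + (5/2)·R2: [0, 0, -35/2]
R5 ← R5 + (1/2)·R2: [0, 0, -21/2]
R4 ← R4 − (35/24)·R3: [0, 0, 0]
R5 ← R5 − (7/8)·R3: [0, 0, 0]
Echelon form has 3 nonzero rows, so rank(P) = 3.
The column space has dimension equal to the rank: 3.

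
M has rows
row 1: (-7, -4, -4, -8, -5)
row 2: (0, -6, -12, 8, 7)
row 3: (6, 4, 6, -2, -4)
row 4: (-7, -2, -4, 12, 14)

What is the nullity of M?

Row reduce to echelon form.
R3 ← R3 + (6/7)·R1: [0, 4/7, 18/7, -62/7, -58/7]
R4 ← R4 − R1: [0, 2, 0, 20, 19]
R3 ← R3 + (2/21)·R2: [0, 0, 10/7, -170/21, -160/21]
R4 ← R4 + (1/3)·R2: [0, 0, -4, 68/3, 64/3]
R4 ← R4 + (14/5)·R3: [0, 0, 0, 0, 0]
3 nonzero rows, so rank(M) = 3.
M has 5 columns; by rank–nullity, nullity = 5 − 3 = 2.

2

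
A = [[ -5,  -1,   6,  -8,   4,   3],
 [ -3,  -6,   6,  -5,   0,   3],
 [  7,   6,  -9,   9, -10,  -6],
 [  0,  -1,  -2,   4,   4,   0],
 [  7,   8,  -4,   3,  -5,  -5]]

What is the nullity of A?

1

Row reduce to echelon form.
R2 ← R2 − (3/5)·R1: [0, -27/5, 12/5, -1/5, -12/5, 6/5]
R3 ← R3 + (7/5)·R1: [0, 23/5, -3/5, -11/5, -22/5, -9/5]
R5 ← R5 + (7/5)·R1: [0, 33/5, 22/5, -41/5, 3/5, -4/5]
R3 ← R3 + (23/27)·R2: [0, 0, 13/9, -64/27, -58/9, -7/9]
R4 ← R4 − (5/27)·R2: [0, 0, -22/9, 109/27, 40/9, -2/9]
R5 ← R5 + (11/9)·R2: [0, 0, 22/3, -76/9, -7/3, 2/3]
R4 ← R4 + (22/13)·R3: [0, 0, 0, 1/39, -84/13, -20/13]
R5 ← R5 − (66/13)·R3: [0, 0, 0, 140/39, 395/13, 60/13]
R5 ← R5 − (140)·R4: [0, 0, 0, 0, 935, 220]
5 nonzero rows, so rank(A) = 5.
A has 6 columns; by rank–nullity, nullity = 6 − 5 = 1.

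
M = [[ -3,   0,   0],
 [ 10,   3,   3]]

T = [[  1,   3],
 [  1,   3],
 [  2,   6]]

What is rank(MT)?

1

First compute MT:
[[ -3,  -9],
 [ 19,  57]]
Now row reduce the product.
R2 ← R2 + (19/3)·R1: [0, 0]
1 nonzero row, so rank(MT) = 1.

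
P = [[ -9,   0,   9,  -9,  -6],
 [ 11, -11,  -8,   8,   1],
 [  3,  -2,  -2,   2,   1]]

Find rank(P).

Row reduce to echelon form.
R2 ← R2 + (11/9)·R1: [0, -11, 3, -3, -19/3]
R3 ← R3 + (1/3)·R1: [0, -2, 1, -1, -1]
R3 ← R3 − (2/11)·R2: [0, 0, 5/11, -5/11, 5/33]
Echelon form has 3 nonzero rows, so rank(P) = 3.

3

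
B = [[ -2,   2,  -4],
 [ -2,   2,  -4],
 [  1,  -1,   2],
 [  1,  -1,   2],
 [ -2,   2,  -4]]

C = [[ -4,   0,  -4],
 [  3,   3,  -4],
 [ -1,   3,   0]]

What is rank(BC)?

1

First compute BC:
[[ 18,  -6,   0],
 [ 18,  -6,   0],
 [ -9,   3,   0],
 [ -9,   3,   0],
 [ 18,  -6,   0]]
Now row reduce the product.
R2 ← R2 − R1: [0, 0, 0]
R3 ← R3 + (1/2)·R1: [0, 0, 0]
R4 ← R4 + (1/2)·R1: [0, 0, 0]
R5 ← R5 − R1: [0, 0, 0]
1 nonzero row, so rank(BC) = 1.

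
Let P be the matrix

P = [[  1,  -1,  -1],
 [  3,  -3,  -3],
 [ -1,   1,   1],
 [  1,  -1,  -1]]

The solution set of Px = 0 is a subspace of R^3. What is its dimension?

Row reduce to echelon form.
R2 ← R2 − (3)·R1: [0, 0, 0]
R3 ← R3 + R1: [0, 0, 0]
R4 ← R4 − R1: [0, 0, 0]
1 nonzero row, so rank(P) = 1.
P has 3 columns; by rank–nullity, nullity = 3 − 1 = 2.

2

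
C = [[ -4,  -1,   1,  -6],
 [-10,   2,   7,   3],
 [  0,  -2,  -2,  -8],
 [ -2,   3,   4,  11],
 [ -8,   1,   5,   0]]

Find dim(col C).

Row reduce to echelon form.
R2 ← R2 − (5/2)·R1: [0, 9/2, 9/2, 18]
R4 ← R4 − (1/2)·R1: [0, 7/2, 7/2, 14]
R5 ← R5 − (2)·R1: [0, 3, 3, 12]
R3 ← R3 + (4/9)·R2: [0, 0, 0, 0]
R4 ← R4 − (7/9)·R2: [0, 0, 0, 0]
R5 ← R5 − (2/3)·R2: [0, 0, 0, 0]
Echelon form has 2 nonzero rows, so rank(C) = 2.
The column space has dimension equal to the rank: 2.

2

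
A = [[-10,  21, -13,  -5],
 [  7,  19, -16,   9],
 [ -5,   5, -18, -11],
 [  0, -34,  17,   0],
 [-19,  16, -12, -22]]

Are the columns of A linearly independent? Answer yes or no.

Row reduce A to echelon form.
R2 ← R2 + (7/10)·R1: [0, 337/10, -251/10, 11/2]
R3 ← R3 − (1/2)·R1: [0, -11/2, -23/2, -17/2]
R5 ← R5 − (19/10)·R1: [0, -239/10, 127/10, -25/2]
R3 ← R3 + (55/337)·R2: [0, 0, -5256/337, -2562/337]
R4 ← R4 + (340/337)·R2: [0, 0, -2805/337, 1870/337]
R5 ← R5 + (239/337)·R2: [0, 0, -1719/337, -2898/337]
R4 ← R4 − (935/1752)·R3: [0, 0, 0, 2805/292]
R5 ← R5 − (191/584)·R3: [0, 0, 0, -1785/292]
R5 ← R5 + (7/11)·R4: [0, 0, 0, 0]
4 pivots among 4 columns.
Every column is a pivot column, so the columns are linearly independent.

yes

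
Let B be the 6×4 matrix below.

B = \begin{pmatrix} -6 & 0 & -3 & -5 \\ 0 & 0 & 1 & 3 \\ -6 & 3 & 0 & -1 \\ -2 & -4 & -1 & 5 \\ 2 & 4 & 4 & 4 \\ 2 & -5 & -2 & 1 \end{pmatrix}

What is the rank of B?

Row reduce to echelon form.
R3 ← R3 − R1: [0, 3, 3, 4]
R4 ← R4 − (1/3)·R1: [0, -4, 0, 20/3]
R5 ← R5 + (1/3)·R1: [0, 4, 3, 7/3]
R6 ← R6 + (1/3)·R1: [0, -5, -3, -2/3]
Swap R2 ↔ R3
R4 ← R4 + (4/3)·R2: [0, 0, 4, 12]
R5 ← R5 − (4/3)·R2: [0, 0, -1, -3]
R6 ← R6 + (5/3)·R2: [0, 0, 2, 6]
R4 ← R4 − (4)·R3: [0, 0, 0, 0]
R5 ← R5 + R3: [0, 0, 0, 0]
R6 ← R6 − (2)·R3: [0, 0, 0, 0]
Echelon form has 3 nonzero rows, so rank(B) = 3.

3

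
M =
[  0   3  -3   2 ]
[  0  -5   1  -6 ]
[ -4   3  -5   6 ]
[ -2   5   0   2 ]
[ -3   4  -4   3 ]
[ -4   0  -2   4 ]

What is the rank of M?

4

Row reduce to echelon form.
Swap R1 ↔ R3
R4 ← R4 − (1/2)·R1: [0, 7/2, 5/2, -1]
R5 ← R5 − (3/4)·R1: [0, 7/4, -1/4, -3/2]
R6 ← R6 − R1: [0, -3, 3, -2]
R3 ← R3 + (3/5)·R2: [0, 0, -12/5, -8/5]
R4 ← R4 + (7/10)·R2: [0, 0, 16/5, -26/5]
R5 ← R5 + (7/20)·R2: [0, 0, 1/10, -18/5]
R6 ← R6 − (3/5)·R2: [0, 0, 12/5, 8/5]
R4 ← R4 + (4/3)·R3: [0, 0, 0, -22/3]
R5 ← R5 + (1/24)·R3: [0, 0, 0, -11/3]
R6 ← R6 + R3: [0, 0, 0, 0]
R5 ← R5 − (1/2)·R4: [0, 0, 0, 0]
Echelon form has 4 nonzero rows, so rank(M) = 4.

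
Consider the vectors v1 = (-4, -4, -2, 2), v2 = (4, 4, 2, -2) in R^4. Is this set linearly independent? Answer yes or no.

no

Form the matrix with these vectors as rows and row reduce.
R2 ← R2 + R1: [0, 0, 0, 0]
1 nonzero row, so the 2 vectors span a space of dimension 1.
Since 1 < 2, the vectors are linearly dependent.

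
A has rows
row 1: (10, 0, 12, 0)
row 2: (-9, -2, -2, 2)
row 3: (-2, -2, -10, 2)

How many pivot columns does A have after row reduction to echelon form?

Row reduce to echelon form.
R2 ← R2 + (9/10)·R1: [0, -2, 44/5, 2]
R3 ← R3 + (1/5)·R1: [0, -2, -38/5, 2]
R3 ← R3 − R2: [0, 0, -82/5, 0]
Echelon form has 3 nonzero rows, so rank(A) = 3.
Each nonzero row contributes one pivot column: 3 pivot columns.

3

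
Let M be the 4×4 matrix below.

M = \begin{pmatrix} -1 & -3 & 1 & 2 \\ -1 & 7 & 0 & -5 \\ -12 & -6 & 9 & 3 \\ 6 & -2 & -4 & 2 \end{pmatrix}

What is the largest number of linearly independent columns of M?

2

Row reduce to echelon form.
R2 ← R2 − R1: [0, 10, -1, -7]
R3 ← R3 − (12)·R1: [0, 30, -3, -21]
R4 ← R4 + (6)·R1: [0, -20, 2, 14]
R3 ← R3 − (3)·R2: [0, 0, 0, 0]
R4 ← R4 + (2)·R2: [0, 0, 0, 0]
Echelon form has 2 nonzero rows, so rank(M) = 2.
The rank gives the maximum number of linearly independent columns: 2.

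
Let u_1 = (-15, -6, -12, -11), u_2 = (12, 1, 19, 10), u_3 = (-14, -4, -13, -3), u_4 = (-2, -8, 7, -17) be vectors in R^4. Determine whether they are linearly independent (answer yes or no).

Form the matrix with these vectors as rows and row reduce.
R2 ← R2 + (4/5)·R1: [0, -19/5, 47/5, 6/5]
R3 ← R3 − (14/15)·R1: [0, 8/5, -9/5, 109/15]
R4 ← R4 − (2/15)·R1: [0, -36/5, 43/5, -233/15]
R3 ← R3 + (8/19)·R2: [0, 0, 41/19, 443/57]
R4 ← R4 − (36/19)·R2: [0, 0, -175/19, -1015/57]
R4 ← R4 + (175/41)·R3: [0, 0, 0, 630/41]
4 nonzero rows, so the 4 vectors span a space of dimension 4.
Since 4 = 4, the vectors are linearly independent.

yes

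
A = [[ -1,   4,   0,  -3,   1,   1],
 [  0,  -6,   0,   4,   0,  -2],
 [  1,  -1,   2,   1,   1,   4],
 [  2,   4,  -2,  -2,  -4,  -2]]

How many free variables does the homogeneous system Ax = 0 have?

3

Row reduce to echelon form.
R3 ← R3 + R1: [0, 3, 2, -2, 2, 5]
R4 ← R4 + (2)·R1: [0, 12, -2, -8, -2, 0]
R3 ← R3 + (1/2)·R2: [0, 0, 2, 0, 2, 4]
R4 ← R4 + (2)·R2: [0, 0, -2, 0, -2, -4]
R4 ← R4 + R3: [0, 0, 0, 0, 0, 0]
3 nonzero rows, so rank(A) = 3.
A has 6 columns; by rank–nullity, nullity = 6 − 3 = 3.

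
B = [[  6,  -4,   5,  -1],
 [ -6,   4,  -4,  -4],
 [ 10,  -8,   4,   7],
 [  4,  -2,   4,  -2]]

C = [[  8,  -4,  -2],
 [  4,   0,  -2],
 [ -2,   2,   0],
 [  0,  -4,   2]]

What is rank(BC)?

2

First compute BC:
[[ 22, -10,  -6],
 [-24,  32,  -4],
 [ 40, -60,  10],
 [ 16,   0,  -8]]
Now row reduce the product.
R2 ← R2 + (12/11)·R1: [0, 232/11, -116/11]
R3 ← R3 − (20/11)·R1: [0, -460/11, 230/11]
R4 ← R4 − (8/11)·R1: [0, 80/11, -40/11]
R3 ← R3 + (115/58)·R2: [0, 0, 0]
R4 ← R4 − (10/29)·R2: [0, 0, 0]
2 nonzero rows, so rank(BC) = 2.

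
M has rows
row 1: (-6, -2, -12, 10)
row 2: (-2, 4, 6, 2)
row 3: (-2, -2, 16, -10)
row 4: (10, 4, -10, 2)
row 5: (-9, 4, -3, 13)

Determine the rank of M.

Row reduce to echelon form.
R2 ← R2 − (1/3)·R1: [0, 14/3, 10, -4/3]
R3 ← R3 − (1/3)·R1: [0, -4/3, 20, -40/3]
R4 ← R4 + (5/3)·R1: [0, 2/3, -30, 56/3]
R5 ← R5 − (3/2)·R1: [0, 7, 15, -2]
R3 ← R3 + (2/7)·R2: [0, 0, 160/7, -96/7]
R4 ← R4 − (1/7)·R2: [0, 0, -220/7, 132/7]
R5 ← R5 − (3/2)·R2: [0, 0, 0, 0]
R4 ← R4 + (11/8)·R3: [0, 0, 0, 0]
Echelon form has 3 nonzero rows, so rank(M) = 3.

3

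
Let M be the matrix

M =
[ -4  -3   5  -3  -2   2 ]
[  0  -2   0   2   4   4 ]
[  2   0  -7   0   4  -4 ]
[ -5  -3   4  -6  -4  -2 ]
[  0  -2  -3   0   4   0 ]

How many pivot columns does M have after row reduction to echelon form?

Row reduce to echelon form.
R3 ← R3 + (1/2)·R1: [0, -3/2, -9/2, -3/2, 3, -3]
R4 ← R4 − (5/4)·R1: [0, 3/4, -9/4, -9/4, -3/2, -9/2]
R3 ← R3 − (3/4)·R2: [0, 0, -9/2, -3, 0, -6]
R4 ← R4 + (3/8)·R2: [0, 0, -9/4, -3/2, 0, -3]
R5 ← R5 − R2: [0, 0, -3, -2, 0, -4]
R4 ← R4 − (1/2)·R3: [0, 0, 0, 0, 0, 0]
R5 ← R5 − (2/3)·R3: [0, 0, 0, 0, 0, 0]
Echelon form has 3 nonzero rows, so rank(M) = 3.
Each nonzero row contributes one pivot column: 3 pivot columns.

3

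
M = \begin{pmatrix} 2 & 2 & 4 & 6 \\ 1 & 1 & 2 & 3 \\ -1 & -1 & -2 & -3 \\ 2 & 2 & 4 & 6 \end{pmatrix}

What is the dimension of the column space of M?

1

Row reduce to echelon form.
R2 ← R2 − (1/2)·R1: [0, 0, 0, 0]
R3 ← R3 + (1/2)·R1: [0, 0, 0, 0]
R4 ← R4 − R1: [0, 0, 0, 0]
Echelon form has 1 nonzero row, so rank(M) = 1.
The column space has dimension equal to the rank: 1.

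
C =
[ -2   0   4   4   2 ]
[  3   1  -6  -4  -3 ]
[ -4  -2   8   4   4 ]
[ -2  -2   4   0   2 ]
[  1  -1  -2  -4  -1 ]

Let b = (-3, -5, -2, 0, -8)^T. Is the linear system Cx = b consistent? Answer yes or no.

no

Row reduce the augmented matrix [C | b].
R2 ← R2 + (3/2)·R1: [0, 1, 0, 2, 0, -19/2]
R3 ← R3 − (2)·R1: [0, -2, 0, -4, 0, 4]
R4 ← R4 − R1: [0, -2, 0, -4, 0, 3]
R5 ← R5 + (1/2)·R1: [0, -1, 0, -2, 0, -19/2]
R3 ← R3 + (2)·R2: [0, 0, 0, 0, 0, -15]
R4 ← R4 + (2)·R2: [0, 0, 0, 0, 0, -16]
R5 ← R5 + R2: [0, 0, 0, 0, 0, -19]
R4 ← R4 − (16/15)·R3: [0, 0, 0, 0, 0, 0]
R5 ← R5 − (19/15)·R3: [0, 0, 0, 0, 0, 0]
The echelon form has 3 nonzero rows; the last pivot sits in the augmented column, so rank(C) = 2 but rank([C|b]) = 3.
Since the ranks differ, the system is inconsistent.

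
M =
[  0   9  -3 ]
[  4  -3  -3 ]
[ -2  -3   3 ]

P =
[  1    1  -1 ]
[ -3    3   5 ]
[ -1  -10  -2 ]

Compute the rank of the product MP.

First compute MP:
[[-24,  57,  51],
 [ 16,  25, -13],
 [  4, -41, -19]]
Now row reduce the product.
R2 ← R2 + (2/3)·R1: [0, 63, 21]
R3 ← R3 + (1/6)·R1: [0, -63/2, -21/2]
R3 ← R3 + (1/2)·R2: [0, 0, 0]
2 nonzero rows, so rank(MP) = 2.

2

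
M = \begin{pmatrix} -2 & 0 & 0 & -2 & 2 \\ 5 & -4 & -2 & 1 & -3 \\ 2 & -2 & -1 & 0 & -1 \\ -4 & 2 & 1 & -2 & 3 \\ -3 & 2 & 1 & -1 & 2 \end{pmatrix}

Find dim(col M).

Row reduce to echelon form.
R2 ← R2 + (5/2)·R1: [0, -4, -2, -4, 2]
R3 ← R3 + R1: [0, -2, -1, -2, 1]
R4 ← R4 − (2)·R1: [0, 2, 1, 2, -1]
R5 ← R5 − (3/2)·R1: [0, 2, 1, 2, -1]
R3 ← R3 − (1/2)·R2: [0, 0, 0, 0, 0]
R4 ← R4 + (1/2)·R2: [0, 0, 0, 0, 0]
R5 ← R5 + (1/2)·R2: [0, 0, 0, 0, 0]
Echelon form has 2 nonzero rows, so rank(M) = 2.
The column space has dimension equal to the rank: 2.

2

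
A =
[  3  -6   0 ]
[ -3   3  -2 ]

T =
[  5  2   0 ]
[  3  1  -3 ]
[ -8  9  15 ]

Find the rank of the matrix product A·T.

First compute AT:
[[ -3,   0,  18],
 [ 10, -21, -39]]
Now row reduce the product.
R2 ← R2 + (10/3)·R1: [0, -21, 21]
2 nonzero rows, so rank(AT) = 2.

2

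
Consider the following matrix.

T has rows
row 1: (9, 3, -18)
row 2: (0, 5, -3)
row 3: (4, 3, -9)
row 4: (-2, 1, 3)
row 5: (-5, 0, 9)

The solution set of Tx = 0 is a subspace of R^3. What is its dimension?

1

Row reduce to echelon form.
R3 ← R3 − (4/9)·R1: [0, 5/3, -1]
R4 ← R4 + (2/9)·R1: [0, 5/3, -1]
R5 ← R5 + (5/9)·R1: [0, 5/3, -1]
R3 ← R3 − (1/3)·R2: [0, 0, 0]
R4 ← R4 − (1/3)·R2: [0, 0, 0]
R5 ← R5 − (1/3)·R2: [0, 0, 0]
2 nonzero rows, so rank(T) = 2.
T has 3 columns; by rank–nullity, nullity = 3 − 2 = 1.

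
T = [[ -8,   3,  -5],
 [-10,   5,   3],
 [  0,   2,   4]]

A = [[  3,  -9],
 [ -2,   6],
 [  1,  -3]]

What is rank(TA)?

1

First compute TA:
[[-35, 105],
 [-37, 111],
 [  0,   0]]
Now row reduce the product.
R2 ← R2 − (37/35)·R1: [0, 0]
1 nonzero row, so rank(TA) = 1.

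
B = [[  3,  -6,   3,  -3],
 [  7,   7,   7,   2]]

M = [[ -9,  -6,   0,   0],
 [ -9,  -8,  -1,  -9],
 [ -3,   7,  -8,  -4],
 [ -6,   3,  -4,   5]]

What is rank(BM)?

2

First compute BM:
[[ 36,  42,  -6,  27],
 [-159, -43, -71, -81]]
Now row reduce the product.
R2 ← R2 + (53/12)·R1: [0, 285/2, -195/2, 153/4]
2 nonzero rows, so rank(BM) = 2.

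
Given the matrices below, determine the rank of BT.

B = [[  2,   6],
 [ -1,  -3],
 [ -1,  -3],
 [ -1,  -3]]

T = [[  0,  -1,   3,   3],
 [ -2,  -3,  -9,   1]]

First compute BT:
[[-12, -20, -48,  12],
 [  6,  10,  24,  -6],
 [  6,  10,  24,  -6],
 [  6,  10,  24,  -6]]
Now row reduce the product.
R2 ← R2 + (1/2)·R1: [0, 0, 0, 0]
R3 ← R3 + (1/2)·R1: [0, 0, 0, 0]
R4 ← R4 + (1/2)·R1: [0, 0, 0, 0]
1 nonzero row, so rank(BT) = 1.

1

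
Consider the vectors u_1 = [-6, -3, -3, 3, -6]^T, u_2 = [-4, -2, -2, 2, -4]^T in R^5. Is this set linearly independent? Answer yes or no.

Form the matrix with these vectors as rows and row reduce.
R2 ← R2 − (2/3)·R1: [0, 0, 0, 0, 0]
1 nonzero row, so the 2 vectors span a space of dimension 1.
Since 1 < 2, the vectors are linearly dependent.

no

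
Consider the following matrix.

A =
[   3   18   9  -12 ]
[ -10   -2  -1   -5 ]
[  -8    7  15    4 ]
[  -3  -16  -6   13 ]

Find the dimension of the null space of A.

1

Row reduce to echelon form.
R2 ← R2 + (10/3)·R1: [0, 58, 29, -45]
R3 ← R3 + (8/3)·R1: [0, 55, 39, -28]
R4 ← R4 + R1: [0, 2, 3, 1]
R3 ← R3 − (55/58)·R2: [0, 0, 23/2, 851/58]
R4 ← R4 − (1/29)·R2: [0, 0, 2, 74/29]
R4 ← R4 − (4/23)·R3: [0, 0, 0, 0]
3 nonzero rows, so rank(A) = 3.
A has 4 columns; by rank–nullity, nullity = 4 − 3 = 1.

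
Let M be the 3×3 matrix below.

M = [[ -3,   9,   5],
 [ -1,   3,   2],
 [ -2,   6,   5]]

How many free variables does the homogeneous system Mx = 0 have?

Row reduce to echelon form.
R2 ← R2 − (1/3)·R1: [0, 0, 1/3]
R3 ← R3 − (2/3)·R1: [0, 0, 5/3]
R3 ← R3 − (5)·R2: [0, 0, 0]
2 nonzero rows, so rank(M) = 2.
M has 3 columns; by rank–nullity, nullity = 3 − 2 = 1.

1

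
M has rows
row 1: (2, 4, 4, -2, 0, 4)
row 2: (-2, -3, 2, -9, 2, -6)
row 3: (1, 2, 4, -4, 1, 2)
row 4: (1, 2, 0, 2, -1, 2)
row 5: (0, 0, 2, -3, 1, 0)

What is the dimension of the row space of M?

Row reduce to echelon form.
R2 ← R2 + R1: [0, 1, 6, -11, 2, -2]
R3 ← R3 − (1/2)·R1: [0, 0, 2, -3, 1, 0]
R4 ← R4 − (1/2)·R1: [0, 0, -2, 3, -1, 0]
R4 ← R4 + R3: [0, 0, 0, 0, 0, 0]
R5 ← R5 − R3: [0, 0, 0, 0, 0, 0]
Echelon form has 3 nonzero rows, so rank(M) = 3.
The row space has dimension equal to the rank: 3.

3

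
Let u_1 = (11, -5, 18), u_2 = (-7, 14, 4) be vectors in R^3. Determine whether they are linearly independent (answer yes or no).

Form the matrix with these vectors as rows and row reduce.
R2 ← R2 + (7/11)·R1: [0, 119/11, 170/11]
2 nonzero rows, so the 2 vectors span a space of dimension 2.
Since 2 = 2, the vectors are linearly independent.

yes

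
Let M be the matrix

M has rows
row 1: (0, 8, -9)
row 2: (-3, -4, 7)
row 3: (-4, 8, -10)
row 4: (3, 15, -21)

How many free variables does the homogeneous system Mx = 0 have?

Row reduce to echelon form.
Swap R1 ↔ R2
R3 ← R3 − (4/3)·R1: [0, 40/3, -58/3]
R4 ← R4 + R1: [0, 11, -14]
R3 ← R3 − (5/3)·R2: [0, 0, -13/3]
R4 ← R4 − (11/8)·R2: [0, 0, -13/8]
R4 ← R4 − (3/8)·R3: [0, 0, 0]
3 nonzero rows, so rank(M) = 3.
M has 3 columns; by rank–nullity, nullity = 3 − 3 = 0.

0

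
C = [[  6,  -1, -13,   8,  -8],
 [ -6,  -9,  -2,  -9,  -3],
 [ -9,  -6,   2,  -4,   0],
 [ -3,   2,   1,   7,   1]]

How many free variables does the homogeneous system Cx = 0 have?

Row reduce to echelon form.
R2 ← R2 + R1: [0, -10, -15, -1, -11]
R3 ← R3 + (3/2)·R1: [0, -15/2, -35/2, 8, -12]
R4 ← R4 + (1/2)·R1: [0, 3/2, -11/2, 11, -3]
R3 ← R3 − (3/4)·R2: [0, 0, -25/4, 35/4, -15/4]
R4 ← R4 + (3/20)·R2: [0, 0, -31/4, 217/20, -93/20]
R4 ← R4 − (31/25)·R3: [0, 0, 0, 0, 0]
3 nonzero rows, so rank(C) = 3.
C has 5 columns; by rank–nullity, nullity = 5 − 3 = 2.

2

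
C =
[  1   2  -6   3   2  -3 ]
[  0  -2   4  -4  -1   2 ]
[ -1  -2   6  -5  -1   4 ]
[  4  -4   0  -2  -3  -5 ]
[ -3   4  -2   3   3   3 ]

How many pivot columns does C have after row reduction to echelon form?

Row reduce to echelon form.
R3 ← R3 + R1: [0, 0, 0, -2, 1, 1]
R4 ← R4 − (4)·R1: [0, -12, 24, -14, -11, 7]
R5 ← R5 + (3)·R1: [0, 10, -20, 12, 9, -6]
R4 ← R4 − (6)·R2: [0, 0, 0, 10, -5, -5]
R5 ← R5 + (5)·R2: [0, 0, 0, -8, 4, 4]
R4 ← R4 + (5)·R3: [0, 0, 0, 0, 0, 0]
R5 ← R5 − (4)·R3: [0, 0, 0, 0, 0, 0]
Echelon form has 3 nonzero rows, so rank(C) = 3.
Each nonzero row contributes one pivot column: 3 pivot columns.

3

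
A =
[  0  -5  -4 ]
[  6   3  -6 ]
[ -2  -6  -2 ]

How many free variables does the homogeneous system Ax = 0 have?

Row reduce to echelon form.
Swap R1 ↔ R2
R3 ← R3 + (1/3)·R1: [0, -5, -4]
R3 ← R3 − R2: [0, 0, 0]
2 nonzero rows, so rank(A) = 2.
A has 3 columns; by rank–nullity, nullity = 3 − 2 = 1.

1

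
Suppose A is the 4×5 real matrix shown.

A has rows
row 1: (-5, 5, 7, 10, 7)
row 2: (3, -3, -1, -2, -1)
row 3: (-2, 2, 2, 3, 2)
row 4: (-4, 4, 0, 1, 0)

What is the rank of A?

Row reduce to echelon form.
R2 ← R2 + (3/5)·R1: [0, 0, 16/5, 4, 16/5]
R3 ← R3 − (2/5)·R1: [0, 0, -4/5, -1, -4/5]
R4 ← R4 − (4/5)·R1: [0, 0, -28/5, -7, -28/5]
R3 ← R3 + (1/4)·R2: [0, 0, 0, 0, 0]
R4 ← R4 + (7/4)·R2: [0, 0, 0, 0, 0]
Echelon form has 2 nonzero rows, so rank(A) = 2.

2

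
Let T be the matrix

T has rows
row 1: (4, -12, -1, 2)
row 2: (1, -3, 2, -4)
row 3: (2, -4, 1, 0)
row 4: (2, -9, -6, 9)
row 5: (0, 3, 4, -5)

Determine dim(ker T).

Row reduce to echelon form.
R2 ← R2 − (1/4)·R1: [0, 0, 9/4, -9/2]
R3 ← R3 − (1/2)·R1: [0, 2, 3/2, -1]
R4 ← R4 − (1/2)·R1: [0, -3, -11/2, 8]
Swap R2 ↔ R3
R4 ← R4 + (3/2)·R2: [0, 0, -13/4, 13/2]
R5 ← R5 − (3/2)·R2: [0, 0, 7/4, -7/2]
R4 ← R4 + (13/9)·R3: [0, 0, 0, 0]
R5 ← R5 − (7/9)·R3: [0, 0, 0, 0]
3 nonzero rows, so rank(T) = 3.
T has 4 columns; by rank–nullity, nullity = 4 − 3 = 1.

1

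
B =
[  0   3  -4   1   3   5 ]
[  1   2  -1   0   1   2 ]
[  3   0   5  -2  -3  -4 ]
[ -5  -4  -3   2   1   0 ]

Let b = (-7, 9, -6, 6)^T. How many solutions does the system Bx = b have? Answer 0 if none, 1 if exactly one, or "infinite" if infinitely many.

0

Row reduce the augmented matrix [B | b].
Swap R1 ↔ R2
R3 ← R3 − (3)·R1: [0, -6, 8, -2, -6, -10, -33]
R4 ← R4 + (5)·R1: [0, 6, -8, 2, 6, 10, 51]
R3 ← R3 + (2)·R2: [0, 0, 0, 0, 0, 0, -47]
R4 ← R4 − (2)·R2: [0, 0, 0, 0, 0, 0, 65]
R4 ← R4 + (65/47)·R3: [0, 0, 0, 0, 0, 0, 0]
The echelon form has 3 nonzero rows; the last pivot sits in the augmented column, so rank(B) = 2 but rank([B|b]) = 3.
Since the ranks differ, the system is inconsistent.
It has no solutions.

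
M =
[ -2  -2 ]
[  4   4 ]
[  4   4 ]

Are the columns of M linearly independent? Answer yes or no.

no

Row reduce M to echelon form.
R2 ← R2 + (2)·R1: [0, 0]
R3 ← R3 + (2)·R1: [0, 0]
1 pivot among 2 columns.
Only 1 < 2 pivot columns, so the columns are linearly dependent.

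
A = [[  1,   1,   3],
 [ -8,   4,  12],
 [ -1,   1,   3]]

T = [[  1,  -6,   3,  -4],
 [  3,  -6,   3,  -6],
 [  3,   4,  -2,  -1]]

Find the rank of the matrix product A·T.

First compute AT:
[[ 13,   0,   0, -13],
 [ 40,  72, -36,  -4],
 [ 11,  12,  -6,  -5]]
Now row reduce the product.
R2 ← R2 − (40/13)·R1: [0, 72, -36, 36]
R3 ← R3 − (11/13)·R1: [0, 12, -6, 6]
R3 ← R3 − (1/6)·R2: [0, 0, 0, 0]
2 nonzero rows, so rank(AT) = 2.

2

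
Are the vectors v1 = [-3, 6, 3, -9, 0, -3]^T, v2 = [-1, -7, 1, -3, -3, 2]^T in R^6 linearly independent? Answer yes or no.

yes

Form the matrix with these vectors as rows and row reduce.
R2 ← R2 − (1/3)·R1: [0, -9, 0, 0, -3, 3]
2 nonzero rows, so the 2 vectors span a space of dimension 2.
Since 2 = 2, the vectors are linearly independent.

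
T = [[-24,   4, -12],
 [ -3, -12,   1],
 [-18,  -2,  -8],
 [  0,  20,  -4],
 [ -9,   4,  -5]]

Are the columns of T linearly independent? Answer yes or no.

no

Row reduce T to echelon form.
R2 ← R2 − (1/8)·R1: [0, -25/2, 5/2]
R3 ← R3 − (3/4)·R1: [0, -5, 1]
R5 ← R5 − (3/8)·R1: [0, 5/2, -1/2]
R3 ← R3 − (2/5)·R2: [0, 0, 0]
R4 ← R4 + (8/5)·R2: [0, 0, 0]
R5 ← R5 + (1/5)·R2: [0, 0, 0]
2 pivots among 3 columns.
Only 2 < 3 pivot columns, so the columns are linearly dependent.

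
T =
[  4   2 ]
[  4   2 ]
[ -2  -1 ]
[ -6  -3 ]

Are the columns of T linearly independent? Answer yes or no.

no

Row reduce T to echelon form.
R2 ← R2 − R1: [0, 0]
R3 ← R3 + (1/2)·R1: [0, 0]
R4 ← R4 + (3/2)·R1: [0, 0]
1 pivot among 2 columns.
Only 1 < 2 pivot columns, so the columns are linearly dependent.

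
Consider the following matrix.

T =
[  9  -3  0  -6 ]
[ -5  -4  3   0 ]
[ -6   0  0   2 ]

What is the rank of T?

Row reduce to echelon form.
R2 ← R2 + (5/9)·R1: [0, -17/3, 3, -10/3]
R3 ← R3 + (2/3)·R1: [0, -2, 0, -2]
R3 ← R3 − (6/17)·R2: [0, 0, -18/17, -14/17]
Echelon form has 3 nonzero rows, so rank(T) = 3.

3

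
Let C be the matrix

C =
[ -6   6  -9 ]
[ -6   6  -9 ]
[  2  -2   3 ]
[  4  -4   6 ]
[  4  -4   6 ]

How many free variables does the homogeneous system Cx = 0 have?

Row reduce to echelon form.
R2 ← R2 − R1: [0, 0, 0]
R3 ← R3 + (1/3)·R1: [0, 0, 0]
R4 ← R4 + (2/3)·R1: [0, 0, 0]
R5 ← R5 + (2/3)·R1: [0, 0, 0]
1 nonzero row, so rank(C) = 1.
C has 3 columns; by rank–nullity, nullity = 3 − 1 = 2.

2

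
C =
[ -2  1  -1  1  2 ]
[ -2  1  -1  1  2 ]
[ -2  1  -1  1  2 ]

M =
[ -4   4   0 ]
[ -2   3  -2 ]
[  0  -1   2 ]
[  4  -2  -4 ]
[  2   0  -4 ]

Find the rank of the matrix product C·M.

First compute CM:
[[ 14,  -6, -16],
 [ 14,  -6, -16],
 [ 14,  -6, -16]]
Now row reduce the product.
R2 ← R2 − R1: [0, 0, 0]
R3 ← R3 − R1: [0, 0, 0]
1 nonzero row, so rank(CM) = 1.

1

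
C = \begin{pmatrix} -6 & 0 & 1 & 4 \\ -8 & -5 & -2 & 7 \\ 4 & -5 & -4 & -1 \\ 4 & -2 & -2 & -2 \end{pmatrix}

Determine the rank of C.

Row reduce to echelon form.
R2 ← R2 − (4/3)·R1: [0, -5, -10/3, 5/3]
R3 ← R3 + (2/3)·R1: [0, -5, -10/3, 5/3]
R4 ← R4 + (2/3)·R1: [0, -2, -4/3, 2/3]
R3 ← R3 − R2: [0, 0, 0, 0]
R4 ← R4 − (2/5)·R2: [0, 0, 0, 0]
Echelon form has 2 nonzero rows, so rank(C) = 2.

2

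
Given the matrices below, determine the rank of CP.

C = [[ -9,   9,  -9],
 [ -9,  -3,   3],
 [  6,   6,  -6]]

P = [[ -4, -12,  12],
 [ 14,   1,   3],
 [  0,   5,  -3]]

First compute CP:
[[162,  72, -54],
 [ -6, 120, -126],
 [ 60, -96, 108]]
Now row reduce the product.
R2 ← R2 + (1/27)·R1: [0, 368/3, -128]
R3 ← R3 − (10/27)·R1: [0, -368/3, 128]
R3 ← R3 + R2: [0, 0, 0]
2 nonzero rows, so rank(CP) = 2.

2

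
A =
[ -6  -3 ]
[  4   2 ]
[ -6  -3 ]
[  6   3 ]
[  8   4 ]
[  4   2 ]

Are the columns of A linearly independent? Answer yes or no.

no

Row reduce A to echelon form.
R2 ← R2 + (2/3)·R1: [0, 0]
R3 ← R3 − R1: [0, 0]
R4 ← R4 + R1: [0, 0]
R5 ← R5 + (4/3)·R1: [0, 0]
R6 ← R6 + (2/3)·R1: [0, 0]
1 pivot among 2 columns.
Only 1 < 2 pivot columns, so the columns are linearly dependent.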